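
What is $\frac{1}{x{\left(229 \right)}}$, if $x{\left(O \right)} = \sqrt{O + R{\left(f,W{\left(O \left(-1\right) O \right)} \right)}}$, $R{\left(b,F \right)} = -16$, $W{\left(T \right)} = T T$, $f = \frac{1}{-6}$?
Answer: $\frac{\sqrt{213}}{213} \approx 0.068519$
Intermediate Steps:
$f = - \frac{1}{6} \approx -0.16667$
$W{\left(T \right)} = T^{2}$
$x{\left(O \right)} = \sqrt{-16 + O}$ ($x{\left(O \right)} = \sqrt{O - 16} = \sqrt{-16 + O}$)
$\frac{1}{x{\left(229 \right)}} = \frac{1}{\sqrt{-16 + 229}} = \frac{1}{\sqrt{213}} = \frac{\sqrt{213}}{213}$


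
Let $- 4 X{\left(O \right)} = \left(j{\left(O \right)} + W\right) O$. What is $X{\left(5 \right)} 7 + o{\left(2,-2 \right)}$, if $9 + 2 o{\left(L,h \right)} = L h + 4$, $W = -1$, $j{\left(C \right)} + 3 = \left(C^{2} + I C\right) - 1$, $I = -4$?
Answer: $- \frac{9}{2} \approx -4.5$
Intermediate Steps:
$j{\left(C \right)} = -4 + C^{2} - 4 C$ ($j{\left(C \right)} = -3 - \left(1 - C^{2} + 4 C\right) = -4 + C^{2} - 4 C$)
$o{\left(L,h \right)} = - \frac{5}{2} + \frac{L h}{2}$ ($o{\left(L,h \right)} = - \frac{9}{2} + \frac{L h + 4}{2} = - \frac{9}{2} + \frac{4 + L h}{2} = - \frac{9}{2} + \left(2 + \frac{L h}{2}\right) = - \frac{5}{2} + \frac{L h}{2}$)
$X{\left(O \right)} = - \frac{O \left(-5 + O^{2} - 4 O\right)}{4}$ ($X{\left(O \right)} = - \frac{\left(\left(-4 + O^{2} - 4 O\right) - 1\right) O}{4} = - \frac{\left(-5 + O^{2} - 4 O\right) O}{4} = - \frac{O \left(-5 + O^{2} - 4 O\right)}{4}$)
$X{\left(5 \right)} 7 + o{\left(2,-2 \right)} = \frac{1}{4} \cdot 5 \left(5 - 5^{2} + 4 \cdot 5\right) 7 - \left(\frac{5}{2} - -2\right) = \frac{1}{4} \cdot 5 \left(5 - 25 + 20\right) 7 - \frac{9}{2} = \frac{1}{4} \cdot 5 \cdot 0 \cdot 7 - \frac{9}{2} = 0 \cdot 7 - \frac{9}{2} = 0 - \frac{9}{2} = - \frac{9}{2}$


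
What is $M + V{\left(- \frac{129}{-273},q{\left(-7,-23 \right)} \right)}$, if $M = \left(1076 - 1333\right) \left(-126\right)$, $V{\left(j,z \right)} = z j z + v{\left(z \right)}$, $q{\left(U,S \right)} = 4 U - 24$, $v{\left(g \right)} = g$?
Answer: $\frac{235254}{7} \approx 33608.0$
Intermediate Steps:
$q{\left(U,S \right)} = -24 + 4 U$
$V{\left(j,z \right)} = z + j z^{2}$ ($V{\left(j,z \right)} = z j z + z = j z z + z = j z^{2} + z = z + j z^{2}$)
$M = 32382$ ($M = \left(-257\right) \left(-126\right) = 32382$)
$M + V{\left(- \frac{129}{-273},q{\left(-7,-23 \right)} \right)} = 32382 + \left(-24 + 4 \left(-7\right)\right) \left(1 + - \frac{129}{-273} \left(-24 + 4 \left(-7\right)\right)\right) = 32382 + \left(-24 - 28\right) \left(1 + \left(-129\right) \left(- \frac{1}{273}\right) \left(-24 - 28\right)\right) = 32382 - 52 \left(1 + \frac{43}{91} \left(-52\right)\right) = 32382 - 52 \left(1 - \frac{172}{7}\right) = 32382 - - \frac{8580}{7} = 32382 + \frac{8580}{7} = \frac{235254}{7}$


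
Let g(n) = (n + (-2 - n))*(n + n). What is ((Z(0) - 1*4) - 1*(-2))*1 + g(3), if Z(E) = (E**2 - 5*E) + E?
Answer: -14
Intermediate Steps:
g(n) = -4*n
Z(E) = E**2 - 4*E
((Z(0) - 1*4) - 1*(-2))*1 + g(3) = ((0*(-4 + 0) - 1*4) - 1*(-2))*1 - 4*3 = ((0*(-4) - 4) + 2)*1 - 12 = ((0 - 4) + 2)*1 - 12 = (-4 + 2)*1 - 12 = -2*1 - 12 = -2 - 12 = -14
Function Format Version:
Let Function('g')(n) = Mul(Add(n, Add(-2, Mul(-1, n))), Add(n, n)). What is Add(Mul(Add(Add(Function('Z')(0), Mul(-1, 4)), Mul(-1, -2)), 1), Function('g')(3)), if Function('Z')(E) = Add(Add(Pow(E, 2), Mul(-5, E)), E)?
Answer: -14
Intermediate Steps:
Function('g')(n) = Mul(-4, n) (Function('g')(n) = Mul(-2, Mul(2, n)) = Mul(-4, n))
Function('Z')(E) = Add(Pow(E, 2), Mul(-4, E))
Add(Mul(Add(Add(Function('Z')(0), Mul(-1, 4)), Mul(-1, -2)), 1), Function('g')(3)) = Add(Mul(Add(Add(Mul(0, Add(-4, 0)), Mul(-1, 4)), Mul(-1, -2)), 1), Mul(-4, 3)) = Add(Mul(Add(Add(Mul(0, -4), -4), 2), 1), -12) = Add(Mul(Add(Add(0, -4), 2), 1), -12) = Add(Mul(Add(-4, 2), 1), -12) = Add(Mul(-2, 1), -12) = Add(-2, -12) = -14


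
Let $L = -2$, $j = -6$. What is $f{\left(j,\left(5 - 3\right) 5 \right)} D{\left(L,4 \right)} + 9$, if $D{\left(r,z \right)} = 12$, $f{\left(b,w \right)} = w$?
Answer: $129$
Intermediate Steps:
$f{\left(j,\left(5 - 3\right) 5 \right)} D{\left(L,4 \right)} + 9 = \left(5 - 3\right) 5 \cdot 12 + 9 = 2 \cdot 5 \cdot 12 + 9 = 10 \cdot 12 + 9 = 120 + 9 = 129$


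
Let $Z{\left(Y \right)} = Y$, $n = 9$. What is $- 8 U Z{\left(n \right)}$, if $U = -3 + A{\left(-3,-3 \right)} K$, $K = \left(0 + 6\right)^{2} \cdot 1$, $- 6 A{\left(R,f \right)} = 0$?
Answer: $216$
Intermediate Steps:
$A{\left(R,f \right)} = 0$ ($A{\left(R,f \right)} = \left(- \frac{1}{6}\right) 0 = 0$)
$K = 36$ ($K = 6^{2} \cdot 1 = 36 \cdot 1 = 36$)
$U = -3$ ($U = -3 + 0 \cdot 36 = -3 + 0 = -3$)
$- 8 U Z{\left(n \right)} = \left(-8\right) \left(-3\right) 9 = 24 \cdot 9 = 216$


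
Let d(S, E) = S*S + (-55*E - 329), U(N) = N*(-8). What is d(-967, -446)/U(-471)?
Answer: 479645/1884 ≈ 254.59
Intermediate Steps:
U(N) = -8*N
d(S, E) = -329 + S² - 55*E (d(S, E) = S² + (-329 - 55*E) = -329 + S² - 55*E)
d(-967, -446)/U(-471) = (-329 + (-967)² - 55*(-446))/((-8*(-471))) = (-329 + 935089 + 24530)/3768 = 959290*(1/3768) = 479645/1884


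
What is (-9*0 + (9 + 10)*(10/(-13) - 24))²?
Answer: 37429924/169 ≈ 2.2148e+5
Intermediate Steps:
(-9*0 + (9 + 10)*(10/(-13) - 24))² = (0 + 19*(10*(-1/13) - 24))² = (0 + 19*(-10/13 - 24))² = (0 + 19*(-322/13))² = (0 - 6118/13)² = (-6118/13)² = 37429924/169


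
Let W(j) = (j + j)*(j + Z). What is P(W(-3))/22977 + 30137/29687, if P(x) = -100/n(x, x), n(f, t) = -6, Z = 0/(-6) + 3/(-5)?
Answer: 2078857897/2046354597 ≈ 1.0159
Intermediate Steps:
Z = -⅗ (Z = 0*(-⅙) + 3*(-⅕) = 0 - ⅗ = -⅗ ≈ -0.60000)
W(j) = 2*j*(-⅗ + j) (W(j) = (j + j)*(j - ⅗) = (2*j)*(-⅗ + j) = 2*j*(-⅗ + j))
P(x) = 50/3 (P(x) = -100/(-6) = -100*(-⅙) = 50/3)
P(W(-3))/22977 + 30137/29687 = (50/3)/22977 + 30137/29687 = (50/3)*(1/22977) + 30137*(1/29687) = 50/68931 + 30137/29687 = 2078857897/2046354597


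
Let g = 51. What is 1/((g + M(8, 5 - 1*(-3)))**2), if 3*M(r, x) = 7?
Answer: 9/25600 ≈ 0.00035156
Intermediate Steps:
M(r, x) = 7/3 (M(r, x) = (1/3)*7 = 7/3)
1/((g + M(8, 5 - 1*(-3)))**2) = 1/((51 + 7/3)**2) = 1/((160/3)**2) = 1/(25600/9) = 9/25600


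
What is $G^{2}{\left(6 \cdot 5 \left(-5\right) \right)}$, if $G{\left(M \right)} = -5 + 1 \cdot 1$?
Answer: $16$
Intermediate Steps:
$G{\left(M \right)} = -4$ ($G{\left(M \right)} = -5 + 1 = -4$)
$G^{2}{\left(6 \cdot 5 \left(-5\right) \right)} = \left(-4\right)^{2} = 16$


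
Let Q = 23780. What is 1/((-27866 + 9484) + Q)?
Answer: 1/5398 ≈ 0.00018525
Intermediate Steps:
1/((-27866 + 9484) + Q) = 1/((-27866 + 9484) + 23780) = 1/(-18382 + 23780) = 1/5398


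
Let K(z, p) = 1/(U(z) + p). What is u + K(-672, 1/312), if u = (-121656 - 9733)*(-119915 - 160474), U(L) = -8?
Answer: 91915875650583/2495 ≈ 3.6840e+10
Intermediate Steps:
u = 36840030321 (u = -131389*(-280389) = 36840030321)
K(z, p) = 1/(-8 + p)
u + K(-672, 1/312) = 36840030321 + 1/(-8 + 1/312) = 36840030321 + 1/(-2495/312) = 36840030321 - 312/2495 = 91915875650583/2495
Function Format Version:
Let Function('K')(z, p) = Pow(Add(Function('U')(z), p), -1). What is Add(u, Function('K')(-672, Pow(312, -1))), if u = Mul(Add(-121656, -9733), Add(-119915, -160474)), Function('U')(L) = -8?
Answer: Rational(91915875650583, 2495) ≈ 3.6840e+10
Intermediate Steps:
u = 36840030321 (u = Mul(-131389, -280389) = 36840030321)
Function('K')(z, p) = Pow(Add(-8, p), -1)
Add(u, Function('K')(-672, Pow(312, -1))) = Add(36840030321, Pow(Add(-8, Pow(312, -1)), -1)) = Add(36840030321, Pow(Add(-8, Rational(1, 312)), -1)) = Add(36840030321, Pow(Rational(-2495, 312), -1)) = Add(36840030321, Rational(-312, 2495)) = Rational(91915875650583, 2495)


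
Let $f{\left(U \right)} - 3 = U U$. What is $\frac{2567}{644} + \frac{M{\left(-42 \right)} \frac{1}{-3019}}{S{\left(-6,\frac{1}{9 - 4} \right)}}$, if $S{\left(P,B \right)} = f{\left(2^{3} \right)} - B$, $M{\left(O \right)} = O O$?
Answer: $\frac{1291372051}{324687412} \approx 3.9773$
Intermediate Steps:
$M{\left(O \right)} = O^{2}$
$f{\left(U \right)} = 3 + U^{2}$ ($f{\left(U \right)} = 3 + U U = 3 + U^{2}$)
$S{\left(P,B \right)} = 67 - B$ ($S{\left(P,B \right)} = \left(3 + \left(2^{3}\right)^{2}\right) - B = \left(3 + 8^{2}\right) - B = \left(3 + 64\right) - B = 67 - B$)
$\frac{2567}{644} + \frac{M{\left(-42 \right)} \frac{1}{-3019}}{S{\left(-6,\frac{1}{9 - 4} \right)}} = \frac{2567}{644} + \frac{\left(-42\right)^{2} \frac{1}{-3019}}{67 - \frac{1}{9 - 4}} = 2567 \cdot \frac{1}{644} + \frac{1764 \left(- \frac{1}{3019}\right)}{67 - \frac{1}{5}} = \frac{2567}{644} - \frac{1764}{3019 \left(67 - \frac{1}{5}\right)} = \frac{2567}{644} - \frac{1764}{3019 \cdot \frac{334}{5}} = \frac{2567}{644} - \frac{4410}{504173} = \frac{1291372051}{324687412}$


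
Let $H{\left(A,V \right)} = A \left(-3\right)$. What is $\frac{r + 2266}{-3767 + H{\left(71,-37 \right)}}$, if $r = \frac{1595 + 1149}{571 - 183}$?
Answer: $- \frac{55122}{96515} \approx -0.57112$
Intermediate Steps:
$H{\left(A,V \right)} = - 3 A$
$r = \frac{686}{97}$ ($r = \frac{2744}{571 - 183} = \frac{2744}{388} = 2744 \cdot \frac{1}{388} = \frac{686}{97} \approx 7.0722$)
$\frac{r + 2266}{-3767 + H{\left(71,-37 \right)}} = \frac{\frac{686}{97} + 2266}{-3767 - 213} = \frac{220488}{97 \left(-3767 - 213\right)} = \frac{220488}{97 \left(-3980\right)} = \frac{220488}{97} \left(- \frac{1}{3980}\right) = - \frac{55122}{96515}$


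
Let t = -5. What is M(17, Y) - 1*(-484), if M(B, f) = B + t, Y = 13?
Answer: 496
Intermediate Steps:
M(B, f) = -5 + B (M(B, f) = B - 5 = -5 + B)
M(17, Y) - 1*(-484) = (-5 + 17) - 1*(-484) = 12 + 484 = 496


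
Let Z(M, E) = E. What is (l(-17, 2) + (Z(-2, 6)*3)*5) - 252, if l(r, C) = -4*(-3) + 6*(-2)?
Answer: -162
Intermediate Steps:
l(r, C) = 0 (l(r, C) = 12 - 12 = 0)
(l(-17, 2) + (Z(-2, 6)*3)*5) - 252 = (0 + (6*3)*5) - 252 = (0 + 18*5) - 252 = (0 + 90) - 252 = 90 - 252 = -162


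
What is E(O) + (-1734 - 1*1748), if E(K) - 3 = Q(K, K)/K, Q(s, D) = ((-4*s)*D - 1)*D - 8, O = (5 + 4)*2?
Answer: -42988/9 ≈ -4776.4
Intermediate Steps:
O = 18 (O = 9*2 = 18)
Q(s, D) = -8 + D*(-1 - 4*D*s) (Q(s, D) = (-4*D*s - 1)*D - 8 = (-1 - 4*D*s)*D - 8 = D*(-1 - 4*D*s) - 8 = -8 + D*(-1 - 4*D*s))
E(K) = 3 + (-8 - K - 4*K**3)/K (E(K) = 3 + (-8 - K - 4*K*K**2)/K = 3 + (-8 - K - 4*K**3)/K)
E(O) + (-1734 - 1*1748) = (2 - 8/18 - 4*18**2) + (-1734 - 1*1748) = (2 - 8*1/18 - 4*324) + (-1734 - 1748) = (2 - 4/9 - 1296) - 3482 = -11650/9 - 3482 = -42988/9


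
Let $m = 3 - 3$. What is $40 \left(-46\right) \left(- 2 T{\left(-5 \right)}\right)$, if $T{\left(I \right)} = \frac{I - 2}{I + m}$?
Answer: $5152$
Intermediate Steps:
$m = 0$
$T{\left(I \right)} = \frac{-2 + I}{I}$ ($T{\left(I \right)} = \frac{I - 2}{I + 0} = \frac{-2 + I}{I}$)
$40 \left(-46\right) \left(- 2 T{\left(-5 \right)}\right) = 40 \left(-46\right) \left(- 2 \frac{-2 - 5}{-5}\right) = - 1840 \left(- 2 \left(\left(- \frac{1}{5}\right) \left(-7\right)\right)\right) = - 1840 \left(\left(-2\right) \frac{7}{5}\right) = \left(-1840\right) \left(- \frac{14}{5}\right) = 5152$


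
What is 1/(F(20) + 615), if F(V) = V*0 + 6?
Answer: 1/621 ≈ 0.0016103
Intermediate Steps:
F(V) = 6 (F(V) = 0 + 6 = 6)
1/(F(20) + 615) = 1/(6 + 615) = 1/621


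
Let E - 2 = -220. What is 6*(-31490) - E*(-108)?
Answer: -212484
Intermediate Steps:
E = -218 (E = 2 - 220 = -218)
6*(-31490) - E*(-108) = 6*(-31490) - (-218)*(-108) = -188940 - 1*23544 = -188940 - 23544 = -212484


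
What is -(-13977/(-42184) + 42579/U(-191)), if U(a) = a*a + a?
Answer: -60615207/40285720 ≈ -1.5046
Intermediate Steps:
U(a) = a + a² (U(a) = a² + a = a + a²)
-(-13977/(-42184) + 42579/U(-191)) = -(-13977/(-42184) + 42579/((-191*(1 - 191)))) = -(-13977*(-1/42184) + 42579/((-191*(-190)))) = -(13977/42184 + 42579/36290) = -(13977/42184 + 42579*(1/36290)) = -(13977/42184 + 2241/1910) = -1*60615207/40285720 = -60615207/40285720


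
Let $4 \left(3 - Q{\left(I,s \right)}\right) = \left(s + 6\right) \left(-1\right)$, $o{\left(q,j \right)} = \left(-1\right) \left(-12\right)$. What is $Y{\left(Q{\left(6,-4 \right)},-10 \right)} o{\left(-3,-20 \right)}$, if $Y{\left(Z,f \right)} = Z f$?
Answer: $-420$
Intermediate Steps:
$o{\left(q,j \right)} = 12$
$Q{\left(I,s \right)} = \frac{9}{2} + \frac{s}{4}$ ($Q{\left(I,s \right)} = 3 - \frac{\left(s + 6\right) \left(-1\right)}{4} = 3 - \frac{\left(6 + s\right) \left(-1\right)}{4} = 3 - \frac{-6 - s}{4} = 3 + \left(\frac{3}{2} + \frac{s}{4}\right) = \frac{9}{2} + \frac{s}{4}$)
$Y{\left(Q{\left(6,-4 \right)},-10 \right)} o{\left(-3,-20 \right)} = \left(\frac{9}{2} + \frac{1}{4} \left(-4\right)\right) \left(-10\right) 12 = \left(\frac{9}{2} - 1\right) \left(-10\right) 12 = \frac{7}{2} \left(-10\right) 12 = \left(-35\right) 12 = -420$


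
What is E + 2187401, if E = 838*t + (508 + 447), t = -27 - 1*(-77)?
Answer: 2230256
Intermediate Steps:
t = 50 (t = -27 + 77 = 50)
E = 42855 (E = 838*50 + (508 + 447) = 41900 + 955 = 42855)
E + 2187401 = 42855 + 2187401 = 2230256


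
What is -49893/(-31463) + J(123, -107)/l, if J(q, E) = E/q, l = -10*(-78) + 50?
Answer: 5090209829/3212057670 ≈ 1.5847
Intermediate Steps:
l = 830 (l = 780 + 50 = 830)
-49893/(-31463) + J(123, -107)/l = -49893/(-31463) - 107/123/830 = -49893*(-1/31463) - 107*1/123*(1/830) = 49893/31463 - 107/123*1/830 = 49893/31463 - 107/102090 = 5090209829/3212057670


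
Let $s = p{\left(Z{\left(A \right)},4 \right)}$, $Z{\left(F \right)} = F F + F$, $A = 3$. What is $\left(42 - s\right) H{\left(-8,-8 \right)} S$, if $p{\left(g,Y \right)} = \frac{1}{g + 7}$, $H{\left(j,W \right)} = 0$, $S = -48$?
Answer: $0$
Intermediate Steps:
$Z{\left(F \right)} = F + F^{2}$ ($Z{\left(F \right)} = F^{2} + F = F + F^{2}$)
$p{\left(g,Y \right)} = \frac{1}{7 + g}$
$s = \frac{1}{19}$ ($s = \frac{1}{7 + 3 \left(1 + 3\right)} = \frac{1}{7 + 3 \cdot 4} = \frac{1}{7 + 12} = \frac{1}{19} \approx 0.052632$)
$\left(42 - s\right) H{\left(-8,-8 \right)} S = \left(42 - \frac{1}{19}\right) 0 \left(-48\right) = \frac{797}{19} \cdot 0 \left(-48\right) = 0 \left(-48\right) = 0$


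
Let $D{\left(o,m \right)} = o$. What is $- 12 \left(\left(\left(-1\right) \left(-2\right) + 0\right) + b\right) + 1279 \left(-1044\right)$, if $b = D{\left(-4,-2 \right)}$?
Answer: $-1335252$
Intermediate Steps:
$b = -4$
$- 12 \left(\left(\left(-1\right) \left(-2\right) + 0\right) + b\right) + 1279 \left(-1044\right) = - 12 \left(\left(\left(-1\right) \left(-2\right) + 0\right) - 4\right) + 1279 \left(-1044\right) = - 12 \left(\left(2 + 0\right) - 4\right) - 1335276 = - 12 \left(2 - 4\right) - 1335276 = \left(-12\right) \left(-2\right) - 1335276 = 24 - 1335276 = -1335252$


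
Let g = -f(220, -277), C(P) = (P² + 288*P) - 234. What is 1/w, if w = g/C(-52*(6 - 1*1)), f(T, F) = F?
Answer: -7514/277 ≈ -27.126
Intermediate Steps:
C(P) = -234 + P² + 288*P
g = 277 (g = -1*(-277) = 277)
w = -277/7514 (w = 277/(-234 + (-52*(6 - 1*1))² + 288*(-52*(6 - 1*1))) = 277/(-234 + (-52*(6 - 1))² + 288*(-52*(6 - 1))) = 277/(-234 + (-52*5)² + 288*(-52*5)) = 277/(-234 + (-260)² + 288*(-260)) = 277/(-234 + 67600 - 74880) = 277/(-7514) = 277*(-1/7514) = -277/7514 ≈ -0.036865)
1/w = 1/(-277/7514) = -7514/277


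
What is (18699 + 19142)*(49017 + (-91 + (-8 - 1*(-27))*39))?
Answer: 1879448947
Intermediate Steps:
(18699 + 19142)*(49017 + (-91 + (-8 - 1*(-27))*39)) = 37841*(49017 + (-91 + (-8 + 27)*39)) = 37841*(49017 + (-91 + 19*39)) = 37841*(49017 + (-91 + 741)) = 37841*(49017 + 650) = 37841*49667 = 1879448947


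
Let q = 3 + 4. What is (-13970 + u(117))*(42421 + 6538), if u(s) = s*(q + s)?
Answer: 26339942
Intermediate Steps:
q = 7
u(s) = s*(7 + s)
(-13970 + u(117))*(42421 + 6538) = (-13970 + 117*(7 + 117))*(42421 + 6538) = (-13970 + 117*124)*48959 = (-13970 + 14508)*48959 = 538*48959 = 26339942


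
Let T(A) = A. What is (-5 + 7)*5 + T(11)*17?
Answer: 197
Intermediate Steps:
(-5 + 7)*5 + T(11)*17 = (-5 + 7)*5 + 11*17 = 2*5 + 187 = 10 + 187 = 197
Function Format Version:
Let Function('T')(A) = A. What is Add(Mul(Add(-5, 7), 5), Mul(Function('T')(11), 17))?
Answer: 197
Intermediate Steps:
Add(Mul(Add(-5, 7), 5), Mul(Function('T')(11), 17)) = Add(Mul(Add(-5, 7), 5), Mul(11, 17)) = Add(Mul(2, 5), 187) = Add(10, 187) = 197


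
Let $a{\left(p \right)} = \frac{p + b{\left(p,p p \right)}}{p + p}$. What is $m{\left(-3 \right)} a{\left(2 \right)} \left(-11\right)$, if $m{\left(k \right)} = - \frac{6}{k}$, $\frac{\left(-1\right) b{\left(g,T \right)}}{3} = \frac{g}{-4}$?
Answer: $- \frac{77}{4} \approx -19.25$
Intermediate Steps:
$b{\left(g,T \right)} = \frac{3 g}{4}$ ($b{\left(g,T \right)} = - 3 \frac{g}{-4} = - 3 g \left(- \frac{1}{4}\right) = - 3 \left(- \frac{g}{4}\right) = \frac{3 g}{4}$)
$a{\left(p \right)} = \frac{7}{8}$ ($a{\left(p \right)} = \frac{p + \frac{3 p}{4}}{p + p} = \frac{\frac{7}{4} p}{2 p} = \frac{7 p}{4} \frac{1}{2 p} = \frac{7}{8}$)
$m{\left(-3 \right)} a{\left(2 \right)} \left(-11\right) = - \frac{6}{-3} \cdot \frac{7}{8} \left(-11\right) = \left(-6\right) \left(- \frac{1}{3}\right) \frac{7}{8} \left(-11\right) = 2 \cdot \frac{7}{8} \left(-11\right) = \frac{7}{4} \left(-11\right) = - \frac{77}{4}$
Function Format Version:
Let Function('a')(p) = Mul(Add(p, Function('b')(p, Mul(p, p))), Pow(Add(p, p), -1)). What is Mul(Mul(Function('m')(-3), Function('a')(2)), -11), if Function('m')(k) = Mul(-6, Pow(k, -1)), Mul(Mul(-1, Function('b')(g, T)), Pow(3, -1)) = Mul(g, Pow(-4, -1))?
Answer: Rational(-77, 4) ≈ -19.250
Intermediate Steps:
Function('b')(g, T) = Mul(Rational(3, 4), g) (Function('b')(g, T) = Mul(-3, Mul(g, Pow(-4, -1))) = Mul(-3, Mul(g, Rational(-1, 4))) = Mul(-3, Mul(Rational(-1, 4), g)) = Mul(Rational(3, 4), g))
Function('a')(p) = Rational(7, 8) (Function('a')(p) = Mul(Add(p, Mul(Rational(3, 4), p)), Pow(Add(p, p), -1)) = Mul(Mul(Rational(7, 4), p), Pow(Mul(2, p), -1)) = Mul(Mul(Rational(7, 4), p), Mul(Rational(1, 2), Pow(p, -1))) = Rational(7, 8))
Mul(Mul(Function('m')(-3), Function('a')(2)), -11) = Mul(Mul(Mul(-6, Pow(-3, -1)), Rational(7, 8)), -11) = Mul(Mul(Mul(-6, Rational(-1, 3)), Rational(7, 8)), -11) = Mul(Mul(2, Rational(7, 8)), -11) = Mul(Rational(7, 4), -11) = Rational(-77, 4)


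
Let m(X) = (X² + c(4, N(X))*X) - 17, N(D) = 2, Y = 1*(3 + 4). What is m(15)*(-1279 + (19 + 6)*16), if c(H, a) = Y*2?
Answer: -367422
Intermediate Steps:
Y = 7 (Y = 1*7 = 7)
c(H, a) = 14 (c(H, a) = 7*2 = 14)
m(X) = -17 + X² + 14*X (m(X) = (X² + 14*X) - 17 = -17 + X² + 14*X)
m(15)*(-1279 + (19 + 6)*16) = (-17 + 15² + 14*15)*(-1279 + (19 + 6)*16) = (-17 + 225 + 210)*(-1279 + 25*16) = 418*(-1279 + 400) = 418*(-879) = -367422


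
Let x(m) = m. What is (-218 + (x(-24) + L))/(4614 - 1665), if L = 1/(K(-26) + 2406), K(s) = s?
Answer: -575959/7018620 ≈ -0.082062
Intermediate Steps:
L = 1/2380 (L = 1/(-26 + 2406) = 1/2380 ≈ 0.00042017)
(-218 + (x(-24) + L))/(4614 - 1665) = (-218 + (-24 + 1/2380))/(4614 - 1665) = (-218 - 57119/2380)/2949 = -575959/2380*1/2949 = -575959/7018620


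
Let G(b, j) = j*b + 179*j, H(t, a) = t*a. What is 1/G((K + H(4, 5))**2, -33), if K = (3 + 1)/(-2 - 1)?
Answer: -3/52217 ≈ -5.7453e-5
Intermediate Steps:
H(t, a) = a*t
K = -4/3 (K = 4/(-3) = 4*(-1/3) = -4/3 ≈ -1.3333)
G(b, j) = 179*j + b*j (G(b, j) = b*j + 179*j = 179*j + b*j)
1/G((K + H(4, 5))**2, -33) = 1/(-33*(179 + (-4/3 + 5*4)**2)) = 1/(-33*(179 + (-4/3 + 20)**2)) = 1/(-33*(179 + (56/3)**2)) = 1/(-33*(179 + 3136/9)) = 1/(-33*4747/9) = 1/(-52217/3) = -3/52217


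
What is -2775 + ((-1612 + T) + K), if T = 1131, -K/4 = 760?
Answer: -6296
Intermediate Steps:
K = -3040 (K = -4*760 = -3040)
-2775 + ((-1612 + T) + K) = -2775 + ((-1612 + 1131) - 3040) = -2775 + (-481 - 3040) = -2775 - 3521 = -6296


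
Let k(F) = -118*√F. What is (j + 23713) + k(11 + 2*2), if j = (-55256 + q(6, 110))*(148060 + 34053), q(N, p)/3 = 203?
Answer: -9951905398 - 118*√15 ≈ -9.9519e+9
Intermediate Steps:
q(N, p) = 609 (q(N, p) = 3*203 = 609)
j = -9951929111 (j = (-55256 + 609)*(148060 + 34053) = -54647*182113 = -9951929111)
(j + 23713) + k(11 + 2*2) = (-9951929111 + 23713) - 118*√(11 + 2*2) = -9951905398 - 118*√(11 + 4) = -9951905398 - 118*√15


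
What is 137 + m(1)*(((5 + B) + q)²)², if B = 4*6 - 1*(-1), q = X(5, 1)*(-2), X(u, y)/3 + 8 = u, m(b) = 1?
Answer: 5308553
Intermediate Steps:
X(u, y) = -24 + 3*u
q = 18 (q = (-24 + 3*5)*(-2) = (-24 + 15)*(-2) = -9*(-2) = 18)
B = 25 (B = 24 + 1 = 25)
137 + m(1)*(((5 + B) + q)²)² = 137 + 1*(((5 + 25) + 18)²)² = 137 + 1*((30 + 18)²)² = 137 + 1*(48²)² = 137 + 1*2304² = 137 + 1*5308416 = 137 + 5308416 = 5308553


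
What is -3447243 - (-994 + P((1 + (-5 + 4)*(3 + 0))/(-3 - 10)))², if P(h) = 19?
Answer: -4397868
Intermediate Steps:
-3447243 - (-994 + P((1 + (-5 + 4)*(3 + 0))/(-3 - 10)))² = -3447243 - (-994 + 19)² = -3447243 - 1*(-975)² = -3447243 - 1*950625 = -3447243 - 950625 = -4397868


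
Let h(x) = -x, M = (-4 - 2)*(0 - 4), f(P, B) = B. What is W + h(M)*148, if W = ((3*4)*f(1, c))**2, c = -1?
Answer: -3408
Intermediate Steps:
W = 144 (W = ((3*4)*(-1))**2 = (12*(-1))**2 = (-12)**2 = 144)
M = 24 (M = -6*(-4) = 24)
W + h(M)*148 = 144 - 1*24*148 = 144 - 24*148 = 144 - 3552 = -3408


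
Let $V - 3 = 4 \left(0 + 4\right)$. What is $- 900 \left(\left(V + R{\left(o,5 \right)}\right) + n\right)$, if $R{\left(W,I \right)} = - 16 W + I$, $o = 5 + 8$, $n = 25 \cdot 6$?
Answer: $30600$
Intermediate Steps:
$n = 150$
$o = 13$
$R{\left(W,I \right)} = I - 16 W$
$V = 19$ ($V = 3 + 4 \left(0 + 4\right) = 3 + 4 \cdot 4 = 3 + 16 = 19$)
$- 900 \left(\left(V + R{\left(o,5 \right)}\right) + n\right) = - 900 \left(\left(19 + \left(5 - 208\right)\right) + 150\right) = - 900 \left(\left(19 - 203\right) + 150\right) = - 900 \left(-184 + 150\right) = \left(-900\right) \left(-34\right) = 30600$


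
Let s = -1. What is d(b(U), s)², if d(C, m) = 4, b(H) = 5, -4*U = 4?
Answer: 16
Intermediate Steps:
U = -1 (U = -¼*4 = -1)
d(b(U), s)² = 4² = 16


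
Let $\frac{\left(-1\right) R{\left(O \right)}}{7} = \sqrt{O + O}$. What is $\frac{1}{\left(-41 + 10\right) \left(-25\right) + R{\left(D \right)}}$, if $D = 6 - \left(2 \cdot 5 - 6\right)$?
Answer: $\frac{1}{761} \approx 0.0013141$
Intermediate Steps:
$D = 2$ ($D = 6 - \left(10 - 6\right) = 6 - 4 = 2$)
$R{\left(O \right)} = - 7 \sqrt{2} \sqrt{O}$ ($R{\left(O \right)} = - 7 \sqrt{O + O} = - 7 \sqrt{2 O} = - 7 \sqrt{2} \sqrt{O}$)
$\frac{1}{\left(-41 + 10\right) \left(-25\right) + R{\left(D \right)}} = \frac{1}{\left(-41 + 10\right) \left(-25\right) - 7 \sqrt{2} \sqrt{2}} = \frac{1}{\left(-31\right) \left(-25\right) - 14} = \frac{1}{775 - 14} = \frac{1}{761}$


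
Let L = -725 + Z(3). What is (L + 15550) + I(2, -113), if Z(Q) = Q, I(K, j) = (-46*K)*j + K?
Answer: 25226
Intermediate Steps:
I(K, j) = K - 46*K*j (I(K, j) = -46*K*j + K = K - 46*K*j)
L = -722 (L = -725 + 3 = -722)
(L + 15550) + I(2, -113) = (-722 + 15550) + 2*(1 - 46*(-113)) = 14828 + 2*(1 + 5198) = 14828 + 2*5199 = 14828 + 10398 = 25226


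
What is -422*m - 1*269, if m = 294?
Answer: -124337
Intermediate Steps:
-422*m - 1*269 = -422*294 - 1*269 = -124068 - 269 = -124337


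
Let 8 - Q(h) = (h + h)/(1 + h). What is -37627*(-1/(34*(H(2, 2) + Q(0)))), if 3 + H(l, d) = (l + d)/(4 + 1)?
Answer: 188135/986 ≈ 190.81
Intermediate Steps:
H(l, d) = -3 + d/5 + l/5 (H(l, d) = -3 + (l + d)/(4 + 1) = -3 + (d + l)/5 = -3 + (d + l)*(⅕) = -3 + (d/5 + l/5) = -3 + d/5 + l/5)
Q(h) = 8 - 2*h/(1 + h) (Q(h) = 8 - (h + h)/(1 + h) = 8 - 2*h/(1 + h))
-37627*(-1/(34*(H(2, 2) + Q(0)))) = -37627*(-1/(34*((-3 + (⅕)*2 + (⅕)*2) + 2*(4 + 3*0)/(1 + 0)))) = -37627*(-1/(34*((-3 + ⅖ + ⅖) + 2*(4 + 0)/1))) = -37627*(-1/(34*(-11/5 + 2*1*4))) = -37627*(-1/(34*(-11/5 + 8))) = -37627/((-34*29/5)) = -37627/(-986/5) = -37627*(-5/986) = 188135/986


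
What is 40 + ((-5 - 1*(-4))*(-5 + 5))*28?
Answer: 40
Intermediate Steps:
40 + ((-5 - 1*(-4))*(-5 + 5))*28 = 40 + ((-5 + 4)*0)*28 = 40 - 1*0*28 = 40 + 0*28 = 40 + 0 = 40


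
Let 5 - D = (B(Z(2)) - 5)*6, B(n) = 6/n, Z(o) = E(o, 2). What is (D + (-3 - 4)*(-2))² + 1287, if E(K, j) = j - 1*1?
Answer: 1456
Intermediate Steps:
E(K, j) = -1 + j (E(K, j) = j - 1 = -1 + j)
Z(o) = 1 (Z(o) = -1 + 2 = 1)
D = -1 (D = 5 - (6/1 - 5)*6 = 5 - (6*1 - 5)*6 = 5 - (6 - 5)*6 = 5 - 6 = -1)
(D + (-3 - 4)*(-2))² + 1287 = (-1 + (-3 - 4)*(-2))² + 1287 = (-1 - 7*(-2))² + 1287 = (-1 + 14)² + 1287 = 13² + 1287 = 169 + 1287 = 1456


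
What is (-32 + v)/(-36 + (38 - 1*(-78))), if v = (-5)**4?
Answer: 593/80 ≈ 7.4125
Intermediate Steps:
v = 625
(-32 + v)/(-36 + (38 - 1*(-78))) = (-32 + 625)/(-36 + (38 - 1*(-78))) = 593/(-36 + (38 + 78)) = 593/(-36 + 116) = 593/80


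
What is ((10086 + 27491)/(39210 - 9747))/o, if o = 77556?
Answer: 37577/2285032428 ≈ 1.6445e-5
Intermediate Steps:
((10086 + 27491)/(39210 - 9747))/o = ((10086 + 27491)/(39210 - 9747))/77556 = (37577/29463)*(1/77556) = 37577/2285032428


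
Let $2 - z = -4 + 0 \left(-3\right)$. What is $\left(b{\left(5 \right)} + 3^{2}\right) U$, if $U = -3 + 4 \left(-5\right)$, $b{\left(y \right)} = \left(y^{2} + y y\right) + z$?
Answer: $-1495$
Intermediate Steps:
$z = 6$ ($z = 2 - \left(-4 + 0 \left(-3\right)\right) = 2 - \left(-4 + 0\right) = 2 - -4 = 2 + 4 = 6$)
$b{\left(y \right)} = 6 + 2 y^{2}$ ($b{\left(y \right)} = \left(y^{2} + y y\right) + 6 = \left(y^{2} + y^{2}\right) + 6 = 2 y^{2} + 6 = 6 + 2 y^{2}$)
$U = -23$ ($U = -3 - 20 = -23$)
$\left(b{\left(5 \right)} + 3^{2}\right) U = \left(\left(6 + 2 \cdot 5^{2}\right) + 3^{2}\right) \left(-23\right) = \left(\left(6 + 2 \cdot 25\right) + 9\right) \left(-23\right) = \left(\left(6 + 50\right) + 9\right) \left(-23\right) = \left(56 + 9\right) \left(-23\right) = 65 \left(-23\right) = -1495$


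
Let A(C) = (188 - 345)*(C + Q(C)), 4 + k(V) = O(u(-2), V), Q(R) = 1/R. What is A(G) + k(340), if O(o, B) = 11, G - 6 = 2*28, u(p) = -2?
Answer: -603231/62 ≈ -9729.5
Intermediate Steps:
G = 62 (G = 6 + 2*28 = 6 + 56 = 62)
k(V) = 7 (k(V) = -4 + 11 = 7)
A(C) = -157*C - 157/C (A(C) = (188 - 345)*(C + 1/C) = -157*(C + 1/C) = -157*C - 157/C)
A(G) + k(340) = (-157*62 - 157/62) + 7 = (-9734 - 157*1/62) + 7 = (-9734 - 157/62) + 7 = -603665/62 + 7 = -603231/62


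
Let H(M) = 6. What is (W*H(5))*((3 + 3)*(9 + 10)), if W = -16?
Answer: -10944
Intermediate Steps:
(W*H(5))*((3 + 3)*(9 + 10)) = (-16*6)*((3 + 3)*(9 + 10)) = -576*19 = -96*114 = -10944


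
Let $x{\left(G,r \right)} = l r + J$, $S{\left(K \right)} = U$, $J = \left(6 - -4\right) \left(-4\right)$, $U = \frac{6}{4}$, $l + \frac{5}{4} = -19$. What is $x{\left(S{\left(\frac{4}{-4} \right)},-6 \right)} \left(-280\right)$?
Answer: $-22820$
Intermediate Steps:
$l = - \frac{81}{4}$ ($l = - \frac{5}{4} - 19 = - \frac{81}{4} \approx -20.25$)
$U = \frac{3}{2}$ ($U = 6 \cdot \frac{1}{4} = \frac{3}{2} \approx 1.5$)
$J = -40$ ($J = \left(6 + 4\right) \left(-4\right) = 10 \left(-4\right) = -40$)
$S{\left(K \right)} = \frac{3}{2}$
$x{\left(G,r \right)} = -40 - \frac{81 r}{4}$ ($x{\left(G,r \right)} = - \frac{81 r}{4} - 40 = -40 - \frac{81 r}{4}$)
$x{\left(S{\left(\frac{4}{-4} \right)},-6 \right)} \left(-280\right) = \left(-40 - - \frac{243}{2}\right) \left(-280\right) = \left(-40 + \frac{243}{2}\right) \left(-280\right) = \frac{163}{2} \left(-280\right) = -22820$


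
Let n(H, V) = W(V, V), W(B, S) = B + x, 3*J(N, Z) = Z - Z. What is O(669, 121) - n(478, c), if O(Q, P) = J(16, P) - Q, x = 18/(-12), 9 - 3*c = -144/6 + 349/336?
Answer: -683579/1008 ≈ -678.15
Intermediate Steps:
c = 10739/1008 (c = 3 - (-144/6 + 349/336)/3 = 3 - (-144*1/6 + 349*(1/336))/3 = 3 - (-24 + 349/336)/3 = 3 - 1/3*(-7715/336) = 3 + 7715/1008 = 10739/1008 ≈ 10.654)
J(N, Z) = 0 (J(N, Z) = (Z - Z)/3 = (1/3)*0 = 0)
x = -3/2 (x = 18*(-1/12) = -3/2 ≈ -1.5000)
O(Q, P) = -Q (O(Q, P) = 0 - Q = -Q)
W(B, S) = -3/2 + B (W(B, S) = B - 3/2 = -3/2 + B)
n(H, V) = -3/2 + V
O(669, 121) - n(478, c) = -1*669 - (-3/2 + 10739/1008) = -669 - 1*9227/1008 = -669 - 9227/1008 = -683579/1008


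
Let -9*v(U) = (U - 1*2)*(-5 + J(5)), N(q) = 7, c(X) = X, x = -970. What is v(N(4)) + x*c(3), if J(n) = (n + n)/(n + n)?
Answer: -26170/9 ≈ -2907.8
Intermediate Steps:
J(n) = 1 (J(n) = (2*n)/((2*n)) = (2*n)*(1/(2*n)) = 1)
v(U) = -8/9 + 4*U/9 (v(U) = -(U - 1*2)*(-5 + 1)/9 = -(U - 2)*(-4)/9 = -(-2 + U)*(-4)/9 = -(8 - 4*U)/9 = -8/9 + 4*U/9)
v(N(4)) + x*c(3) = (-8/9 + (4/9)*7) - 970*3 = (-8/9 + 28/9) - 2910 = 20/9 - 2910 = -26170/9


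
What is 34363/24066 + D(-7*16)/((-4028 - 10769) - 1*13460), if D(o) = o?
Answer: 46366223/32382522 ≈ 1.4318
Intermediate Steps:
34363/24066 + D(-7*16)/((-4028 - 10769) - 1*13460) = 34363/24066 + (-7*16)/((-4028 - 10769) - 1*13460) = 34363*(1/24066) - 112/(-14797 - 13460) = 4909/3438 - 112/(-28257) = 4909/3438 - 112*(-1/28257) = 4909/3438 + 112/28257 = 46366223/32382522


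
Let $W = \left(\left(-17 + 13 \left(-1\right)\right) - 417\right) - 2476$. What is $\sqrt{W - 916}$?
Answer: $i \sqrt{3839} \approx 61.96 i$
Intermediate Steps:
$W = -2923$ ($W = \left(\left(-17 - 13\right) - 417\right) - 2476 = \left(-30 - 417\right) - 2476 = -447 - 2476 = -2923$)
$\sqrt{W - 916} = \sqrt{-2923 - 916} = \sqrt{-3839} = i \sqrt{3839}$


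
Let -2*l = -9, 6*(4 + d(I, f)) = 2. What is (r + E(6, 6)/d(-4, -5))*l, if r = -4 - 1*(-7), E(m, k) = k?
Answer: 135/22 ≈ 6.1364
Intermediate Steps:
d(I, f) = -11/3 (d(I, f) = -4 + (⅙)*2 = -4 + ⅓ = -11/3)
r = 3 (r = -4 + 7 = 3)
l = 9/2 (l = -½*(-9) = 9/2 ≈ 4.5000)
(r + E(6, 6)/d(-4, -5))*l = (3 + 6/(-11/3))*(9/2) = (3 + 6*(-3/11))*(9/2) = (3 - 18/11)*(9/2) = (15/11)*(9/2) = 135/22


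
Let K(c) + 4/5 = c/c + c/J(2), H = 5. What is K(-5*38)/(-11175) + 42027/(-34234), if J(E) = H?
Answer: -780596133/637608250 ≈ -1.2243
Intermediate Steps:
J(E) = 5
K(c) = ⅕ + c/5 (K(c) = -⅘ + (c/c + c/5) = -⅘ + (1 + c*(⅕)) = -⅘ + (1 + c/5) = ⅕ + c/5)
K(-5*38)/(-11175) + 42027/(-34234) = (⅕ + (-5*38)/5)/(-11175) + 42027/(-34234) = (⅕ + (⅕)*(-190))*(-1/11175) + 42027*(-1/34234) = (⅕ - 38)*(-1/11175) - 42027/34234 = -189/5*(-1/11175) - 42027/34234 = 63/18625 - 42027/34234 = -780596133/637608250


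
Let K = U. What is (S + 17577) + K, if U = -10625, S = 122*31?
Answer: 10734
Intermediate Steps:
S = 3782
K = -10625
(S + 17577) + K = (3782 + 17577) - 10625 = 21359 - 10625 = 10734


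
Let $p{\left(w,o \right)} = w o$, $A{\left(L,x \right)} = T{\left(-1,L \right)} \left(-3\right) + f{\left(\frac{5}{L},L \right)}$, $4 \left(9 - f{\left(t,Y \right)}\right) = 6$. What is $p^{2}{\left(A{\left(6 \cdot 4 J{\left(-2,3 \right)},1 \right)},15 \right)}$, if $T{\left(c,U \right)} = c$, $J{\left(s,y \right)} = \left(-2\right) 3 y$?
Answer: $\frac{99225}{4} \approx 24806.0$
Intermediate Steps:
$J{\left(s,y \right)} = - 6 y$
$f{\left(t,Y \right)} = \frac{15}{2}$ ($f{\left(t,Y \right)} = 9 - \frac{3}{2} = \frac{15}{2}$)
$A{\left(L,x \right)} = \frac{21}{2}$ ($A{\left(L,x \right)} = \left(-1\right) \left(-3\right) + \frac{15}{2} = 3 + \frac{15}{2} = \frac{21}{2}$)
$p{\left(w,o \right)} = o w$
$p^{2}{\left(A{\left(6 \cdot 4 J{\left(-2,3 \right)},1 \right)},15 \right)} = \left(15 \cdot \frac{21}{2}\right)^{2} = \left(\frac{315}{2}\right)^{2} = \frac{99225}{4}$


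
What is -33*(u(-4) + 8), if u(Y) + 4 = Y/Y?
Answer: -165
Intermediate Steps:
u(Y) = -3 (u(Y) = -4 + Y/Y = -4 + 1 = -3)
-33*(u(-4) + 8) = -33*(-3 + 8) = -33*5 = -165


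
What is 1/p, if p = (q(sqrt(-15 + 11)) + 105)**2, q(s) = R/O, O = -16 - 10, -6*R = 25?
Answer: 24336/269124025 ≈ 9.0427e-5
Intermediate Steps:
R = -25/6 (R = -1/6*25 = -25/6 ≈ -4.1667)
O = -26
q(s) = 25/156 (q(s) = -25/6/(-26) = -25/6*(-1/26) = 25/156)
p = 269124025/24336 (p = (25/156 + 105)**2 = (16405/156)**2 = 269124025/24336 ≈ 11059.)
1/p = 1/(269124025/24336) = 24336/269124025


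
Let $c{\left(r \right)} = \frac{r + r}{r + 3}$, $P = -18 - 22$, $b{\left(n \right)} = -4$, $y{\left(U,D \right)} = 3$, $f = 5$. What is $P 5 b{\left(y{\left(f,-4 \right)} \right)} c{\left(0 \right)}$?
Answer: $0$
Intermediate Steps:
$P = -40$
$c{\left(r \right)} = \frac{2 r}{3 + r}$
$P 5 b{\left(y{\left(f,-4 \right)} \right)} c{\left(0 \right)} = \left(-40\right) 5 \left(- 4 \cdot 2 \cdot 0 \frac{1}{3 + 0}\right) = - 200 \left(- 4 \cdot 2 \cdot 0 \cdot \frac{1}{3}\right) = - 200 \left(\left(-4\right) 0\right) = \left(-200\right) 0 = 0$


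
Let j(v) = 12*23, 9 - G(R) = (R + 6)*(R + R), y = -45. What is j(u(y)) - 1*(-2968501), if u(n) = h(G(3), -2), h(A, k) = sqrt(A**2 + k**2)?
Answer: 2968777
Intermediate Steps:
G(R) = 9 - 2*R*(6 + R) (G(R) = 9 - (R + 6)*(R + R) = 9 - (6 + R)*2*R = 9 - 2*R*(6 + R))
u(n) = sqrt(2029) (u(n) = sqrt((9 - 12*3 - 2*3**2)**2 + (-2)**2) = sqrt((9 - 36 - 2*9)**2 + 4) = sqrt((9 - 36 - 18)**2 + 4) = sqrt((-45)**2 + 4) = sqrt(2025 + 4) = sqrt(2029))
j(v) = 276
j(u(y)) - 1*(-2968501) = 276 - 1*(-2968501) = 276 + 2968501 = 2968777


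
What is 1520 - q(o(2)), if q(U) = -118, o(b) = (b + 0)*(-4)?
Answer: 1638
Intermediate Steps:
o(b) = -4*b (o(b) = b*(-4) = -4*b)
1520 - q(o(2)) = 1520 - 1*(-118) = 1520 + 118 = 1638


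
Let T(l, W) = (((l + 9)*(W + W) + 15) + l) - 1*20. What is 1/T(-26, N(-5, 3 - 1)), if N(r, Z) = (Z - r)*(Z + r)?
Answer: 1/683 ≈ 0.0014641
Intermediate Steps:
N(r, Z) = (Z + r)*(Z - r)
T(l, W) = -5 + l + 2*W*(9 + l) (T(l, W) = (((9 + l)*(2*W) + 15) + l) - 20 = ((2*W*(9 + l) + 15) + l) - 20 = ((15 + 2*W*(9 + l)) + l) - 20 = (15 + l + 2*W*(9 + l)) - 20 = -5 + l + 2*W*(9 + l))
1/T(-26, N(-5, 3 - 1)) = 1/(-5 - 26 + 18*((3 - 1)² - 1*(-5)²) + 2*((3 - 1)² - 1*(-5)²)*(-26)) = 1/(-5 - 26 + 18*(2² - 1*25) + 2*(2² - 1*25)*(-26)) = 1/(-5 - 26 + 18*(4 - 25) + 2*(4 - 25)*(-26)) = 1/(-5 - 26 + 18*(-21) + 2*(-21)*(-26)) = 1/(-5 - 26 - 378 + 1092) = 1/683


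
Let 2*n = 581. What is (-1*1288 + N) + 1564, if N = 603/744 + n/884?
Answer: 1898680/6851 ≈ 277.14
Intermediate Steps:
n = 581/2 (n = (1/2)*581 = 581/2 ≈ 290.50)
N = 7804/6851 (N = 603/744 + (581/2)/884 = 603*(1/744) + (581/2)*(1/884) = 201/248 + 581/1768 = 7804/6851 ≈ 1.1391)
(-1*1288 + N) + 1564 = (-1*1288 + 7804/6851) + 1564 = (-1288 + 7804/6851) + 1564 = -8816284/6851 + 1564 = 1898680/6851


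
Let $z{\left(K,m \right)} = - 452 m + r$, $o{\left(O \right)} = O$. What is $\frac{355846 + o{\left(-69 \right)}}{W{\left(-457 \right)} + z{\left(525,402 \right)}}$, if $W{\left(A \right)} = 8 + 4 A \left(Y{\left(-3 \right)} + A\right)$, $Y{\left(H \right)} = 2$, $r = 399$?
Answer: $\frac{355777}{650443} \approx 0.54698$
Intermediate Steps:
$z{\left(K,m \right)} = 399 - 452 m$ ($z{\left(K,m \right)} = - 452 m + 399 = 399 - 452 m$)
$W{\left(A \right)} = 8 + 4 A \left(2 + A\right)$
$\frac{355846 + o{\left(-69 \right)}}{W{\left(-457 \right)} + z{\left(525,402 \right)}} = \frac{355846 - 69}{\left(8 + 4 \left(-457\right)^{2} + 8 \left(-457\right)\right) + \left(399 - 181704\right)} = \frac{355777}{\left(8 + 4 \cdot 208849 - 3656\right) + \left(399 - 181704\right)} = \frac{355777}{\left(8 + 835396 - 3656\right) - 181305} = \frac{355777}{831748 - 181305} = \frac{355777}{650443}$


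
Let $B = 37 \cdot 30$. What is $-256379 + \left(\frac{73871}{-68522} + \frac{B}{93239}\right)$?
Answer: $- \frac{1637992439372031}{6388922758} \approx -2.5638 \cdot 10^{5}$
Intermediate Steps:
$B = 1110$
$-256379 + \left(\frac{73871}{-68522} + \frac{B}{93239}\right) = -256379 + \left(\frac{73871}{-68522} + \frac{1110}{93239}\right) = -256379 + \left(73871 \left(- \frac{1}{68522}\right) + 1110 \cdot \frac{1}{93239}\right) = -256379 + \left(- \frac{73871}{68522} + \frac{1110}{93239}\right) = -256379 - \frac{6811598749}{6388922758} = - \frac{1637992439372031}{6388922758}$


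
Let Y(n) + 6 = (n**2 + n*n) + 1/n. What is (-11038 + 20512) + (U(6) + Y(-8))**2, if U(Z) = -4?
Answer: 1495585/64 ≈ 23369.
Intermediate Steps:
Y(n) = -6 + 1/n + 2*n**2 (Y(n) = -6 + ((n**2 + n*n) + 1/n) = -6 + ((n**2 + n**2) + 1/n) = -6 + (2*n**2 + 1/n) = -6 + (1/n + 2*n**2) = -6 + 1/n + 2*n**2)
(-11038 + 20512) + (U(6) + Y(-8))**2 = (-11038 + 20512) + (-4 + (-6 + 1/(-8) + 2*(-8)**2))**2 = 9474 + (-4 + (-6 - 1/8 + 2*64))**2 = 9474 + (-4 + (-6 - 1/8 + 128))**2 = 9474 + (-4 + 975/8)**2 = 9474 + (943/8)**2 = 9474 + 889249/64 = 1495585/64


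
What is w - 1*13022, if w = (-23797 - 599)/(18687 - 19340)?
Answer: -8478970/653 ≈ -12985.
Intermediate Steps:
w = 24396/653 (w = -24396/(-653) = -24396*(-1/653) = 24396/653 ≈ 37.360)
w - 1*13022 = 24396/653 - 1*13022 = 24396/653 - 13022 = -8478970/653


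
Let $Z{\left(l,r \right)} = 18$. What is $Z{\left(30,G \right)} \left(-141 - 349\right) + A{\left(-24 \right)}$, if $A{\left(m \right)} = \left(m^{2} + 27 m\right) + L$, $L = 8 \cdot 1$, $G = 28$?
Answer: $-8884$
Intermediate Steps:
$L = 8$
$A{\left(m \right)} = 8 + m^{2} + 27 m$ ($A{\left(m \right)} = \left(m^{2} + 27 m\right) + 8 = 8 + m^{2} + 27 m$)
$Z{\left(30,G \right)} \left(-141 - 349\right) + A{\left(-24 \right)} = 18 \left(-141 - 349\right) + \left(8 + \left(-24\right)^{2} + 27 \left(-24\right)\right) = 18 \left(-490\right) + \left(8 + 576 - 648\right) = -8820 - 64 = -8884$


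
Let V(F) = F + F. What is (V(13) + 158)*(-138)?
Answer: -25392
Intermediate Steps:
V(F) = 2*F
(V(13) + 158)*(-138) = (2*13 + 158)*(-138) = (26 + 158)*(-138) = 184*(-138) = -25392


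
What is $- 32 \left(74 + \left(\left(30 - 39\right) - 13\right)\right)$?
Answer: $-1664$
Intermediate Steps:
$- 32 \left(74 + \left(\left(30 - 39\right) - 13\right)\right) = - 32 \left(74 - 22\right) = \left(-32\right) 52 = -1664$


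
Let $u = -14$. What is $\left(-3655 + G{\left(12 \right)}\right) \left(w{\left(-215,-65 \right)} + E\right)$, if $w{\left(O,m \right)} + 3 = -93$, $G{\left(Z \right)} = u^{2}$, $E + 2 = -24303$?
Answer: $84403059$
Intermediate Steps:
$E = -24305$ ($E = -2 - 24303 = -24305$)
$G{\left(Z \right)} = 196$ ($G{\left(Z \right)} = \left(-14\right)^{2} = 196$)
$w{\left(O,m \right)} = -96$ ($w{\left(O,m \right)} = -3 - 93 = -96$)
$\left(-3655 + G{\left(12 \right)}\right) \left(w{\left(-215,-65 \right)} + E\right) = \left(-3655 + 196\right) \left(-96 - 24305\right) = \left(-3459\right) \left(-24401\right) = 84403059$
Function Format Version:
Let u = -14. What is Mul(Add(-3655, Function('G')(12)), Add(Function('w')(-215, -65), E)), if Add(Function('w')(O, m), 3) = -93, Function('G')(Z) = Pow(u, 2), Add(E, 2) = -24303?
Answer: 84403059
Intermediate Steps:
E = -24305 (E = Add(-2, -24303) = -24305)
Function('G')(Z) = 196 (Function('G')(Z) = Pow(-14, 2) = 196)
Function('w')(O, m) = -96 (Function('w')(O, m) = Add(-3, -93) = -96)
Mul(Add(-3655, Function('G')(12)), Add(Function('w')(-215, -65), E)) = Mul(Add(-3655, 196), Add(-96, -24305)) = Mul(-3459, -24401) = 84403059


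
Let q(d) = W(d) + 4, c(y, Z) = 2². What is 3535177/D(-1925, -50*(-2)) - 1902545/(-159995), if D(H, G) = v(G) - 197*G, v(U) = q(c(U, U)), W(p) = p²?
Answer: -105633711703/629740320 ≈ -167.74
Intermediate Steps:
c(y, Z) = 4
q(d) = 4 + d² (q(d) = d² + 4 = 4 + d²)
v(U) = 20 (v(U) = 4 + 4² = 4 + 16 = 20)
D(H, G) = 20 - 197*G
3535177/D(-1925, -50*(-2)) - 1902545/(-159995) = 3535177/(20 - (-9850)*(-2)) - 1902545/(-159995) = 3535177/(20 - 197*100) - 1902545*(-1/159995) = 3535177/(20 - 19700) + 380509/31999 = 3535177/(-19680) + 380509/31999 = 3535177*(-1/19680) + 380509/31999 = -3535177/19680 + 380509/31999 = -105633711703/629740320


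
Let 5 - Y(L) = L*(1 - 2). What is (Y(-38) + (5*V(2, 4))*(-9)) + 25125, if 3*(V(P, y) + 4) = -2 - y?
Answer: 25362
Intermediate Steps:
V(P, y) = -14/3 - y/3 (V(P, y) = -4 + (-2 - y)/3 = -4 + (-⅔ - y/3) = -14/3 - y/3)
Y(L) = 5 + L (Y(L) = 5 - L*(1 - 2) = 5 - L*(-1) = 5 - (-1)*L = 5 + L)
(Y(-38) + (5*V(2, 4))*(-9)) + 25125 = ((5 - 38) + (5*(-14/3 - ⅓*4))*(-9)) + 25125 = (-33 + (5*(-14/3 - 4/3))*(-9)) + 25125 = (-33 + (5*(-6))*(-9)) + 25125 = (-33 - 30*(-9)) + 25125 = (-33 + 270) + 25125 = 237 + 25125 = 25362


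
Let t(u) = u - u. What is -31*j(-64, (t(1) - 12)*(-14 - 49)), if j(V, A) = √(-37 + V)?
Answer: -31*I*√101 ≈ -311.55*I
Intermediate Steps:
t(u) = 0
-31*j(-64, (t(1) - 12)*(-14 - 49)) = -31*√(-37 - 64) = -31*I*√101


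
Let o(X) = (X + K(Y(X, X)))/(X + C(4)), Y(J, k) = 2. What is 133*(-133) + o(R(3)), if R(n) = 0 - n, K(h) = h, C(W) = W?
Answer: -17690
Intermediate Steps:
R(n) = -n
o(X) = (2 + X)/(4 + X) (o(X) = (X + 2)/(X + 4) = (2 + X)/(4 + X))
133*(-133) + o(R(3)) = 133*(-133) + (2 - 1*3)/(4 - 1*3) = -17689 + (2 - 3)/(4 - 3) = -17689 - 1/1 = -17689 + 1*(-1) = -17689 - 1 = -17690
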